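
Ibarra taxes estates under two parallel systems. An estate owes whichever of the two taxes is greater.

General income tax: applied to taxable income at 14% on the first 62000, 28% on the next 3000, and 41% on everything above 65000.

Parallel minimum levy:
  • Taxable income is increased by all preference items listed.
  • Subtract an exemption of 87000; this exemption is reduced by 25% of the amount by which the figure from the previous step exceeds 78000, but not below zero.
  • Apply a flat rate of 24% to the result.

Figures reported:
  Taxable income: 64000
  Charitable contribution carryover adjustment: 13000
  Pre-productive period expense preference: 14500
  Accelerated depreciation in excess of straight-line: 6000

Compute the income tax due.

9240

General income tax:
  62000 × 14% = 8680
  2000 × 28% = 560
  → 9240

Parallel minimum levy:
  Adjusted income: 64000 + 13000 + 14500 + 6000 = 97500
  Exemption: 87000 − 25% × (97500 − 78000) = 87000 − 4875 = 82125
  Base: 97500 − 82125 = 15375
  15375 × 24% = 3690

9240 > 3690, so the general income tax governs.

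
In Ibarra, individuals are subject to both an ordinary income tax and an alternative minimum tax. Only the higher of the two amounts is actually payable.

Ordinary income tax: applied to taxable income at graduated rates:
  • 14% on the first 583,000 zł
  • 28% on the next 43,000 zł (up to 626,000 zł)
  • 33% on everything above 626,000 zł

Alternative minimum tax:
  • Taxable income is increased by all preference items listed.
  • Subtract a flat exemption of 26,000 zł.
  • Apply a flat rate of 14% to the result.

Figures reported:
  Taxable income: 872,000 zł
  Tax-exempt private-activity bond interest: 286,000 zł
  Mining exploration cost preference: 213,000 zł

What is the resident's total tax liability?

188,300 zł

Ordinary income tax:
  583,000 zł × 14% = 81,620 zł
  43,000 zł × 28% = 12,040 zł
  246,000 zł × 33% = 81,180 zł
  → 174,840 zł

Alternative minimum tax:
  Adjusted income: 872,000 zł + 286,000 zł + 213,000 zł = 1,371,000 zł
  Less exemption 26,000 zł → base 1,345,000 zł
  1,345,000 zł × 14% = 188,300 zł

188,300 zł > 174,840 zł, so the alternative minimum tax is the binding amount.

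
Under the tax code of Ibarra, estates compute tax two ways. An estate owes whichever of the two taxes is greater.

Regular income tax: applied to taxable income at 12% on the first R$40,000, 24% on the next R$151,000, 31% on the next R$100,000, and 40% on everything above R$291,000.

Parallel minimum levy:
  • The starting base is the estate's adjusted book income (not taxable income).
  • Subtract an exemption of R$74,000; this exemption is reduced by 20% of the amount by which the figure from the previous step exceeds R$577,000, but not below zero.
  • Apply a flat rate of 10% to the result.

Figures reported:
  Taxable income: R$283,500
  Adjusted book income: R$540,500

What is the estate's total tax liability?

Parallel minimum levy:
  Base (adjusted book income): R$540,500
  Exemption: R$540,500 ≤ R$577,000, so full R$74,000 applies
  Base: R$540,500 − R$74,000 = R$466,500
  R$466,500 × 10% = R$46,650

Regular income tax:
  R$40,000 × 12% = R$4,800
  R$151,000 × 24% = R$36,240
  R$92,500 × 31% = R$28,675
  → R$69,715

R$69,715 > R$46,650, so the regular income tax governs.

R$69,715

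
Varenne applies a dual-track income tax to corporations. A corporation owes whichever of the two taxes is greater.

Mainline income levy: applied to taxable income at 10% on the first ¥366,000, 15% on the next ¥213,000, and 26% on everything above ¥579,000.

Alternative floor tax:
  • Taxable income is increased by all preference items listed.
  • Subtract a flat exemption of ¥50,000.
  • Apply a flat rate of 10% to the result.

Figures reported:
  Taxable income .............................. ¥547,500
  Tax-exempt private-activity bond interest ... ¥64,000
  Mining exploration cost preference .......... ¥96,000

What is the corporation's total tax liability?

Mainline income levy:
  ¥366,000 × 10% = ¥36,600
  ¥181,500 × 15% = ¥27,225
  → ¥63,825

Alternative floor tax:
  Adjusted income: ¥547,500 + ¥64,000 + ¥96,000 = ¥707,500
  Less exemption ¥50,000 → base ¥657,500
  ¥657,500 × 10% = ¥65,750

¥65,750 > ¥63,825, so the alternative floor tax is the binding amount.

¥65,750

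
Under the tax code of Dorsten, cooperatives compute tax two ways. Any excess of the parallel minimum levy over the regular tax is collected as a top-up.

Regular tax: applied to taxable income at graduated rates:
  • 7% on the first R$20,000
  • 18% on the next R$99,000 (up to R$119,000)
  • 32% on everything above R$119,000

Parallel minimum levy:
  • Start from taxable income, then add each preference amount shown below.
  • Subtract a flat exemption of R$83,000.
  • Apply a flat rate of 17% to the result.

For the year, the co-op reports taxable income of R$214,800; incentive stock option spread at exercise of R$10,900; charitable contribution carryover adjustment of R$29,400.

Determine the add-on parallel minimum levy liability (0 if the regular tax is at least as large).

R$0

Regular tax:
  R$20,000 × 7% = R$1,400
  R$99,000 × 18% = R$17,820
  R$95,800 × 32% = R$30,656
  → R$49,876

Parallel minimum levy:
  Adjusted income: R$214,800 + R$10,900 + R$29,400 = R$255,100
  Less exemption R$83,000 → base R$172,100
  R$172,100 × 17% = R$29,257

R$29,257 ≤ R$49,876, so no add-on is due.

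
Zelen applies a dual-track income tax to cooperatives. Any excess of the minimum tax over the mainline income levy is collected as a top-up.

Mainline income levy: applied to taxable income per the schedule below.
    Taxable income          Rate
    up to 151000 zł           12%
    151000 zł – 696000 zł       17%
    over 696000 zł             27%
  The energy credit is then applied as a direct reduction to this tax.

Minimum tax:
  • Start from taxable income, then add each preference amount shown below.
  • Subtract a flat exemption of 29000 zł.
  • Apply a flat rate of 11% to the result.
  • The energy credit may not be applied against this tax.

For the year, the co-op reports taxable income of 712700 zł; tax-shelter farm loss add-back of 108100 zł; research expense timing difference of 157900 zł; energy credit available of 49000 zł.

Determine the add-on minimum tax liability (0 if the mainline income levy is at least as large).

38188 zł

Mainline income levy:
  151000 zł × 12% = 18120 zł
  545000 zł × 17% = 92650 zł
  16700 zł × 27% = 4509 zł
  → 115279 zł
  Less energy credit 49000 zł → 66279 zł

Minimum tax:
  Adjusted income: 712700 zł + 108100 zł + 157900 zł = 978700 zł
  Less exemption 29000 zł → base 949700 zł
  949700 zł × 11% = 104467 zł

Excess of minimum tax over mainline income levy: 104467 zł − 66279 zł = 38188 zł.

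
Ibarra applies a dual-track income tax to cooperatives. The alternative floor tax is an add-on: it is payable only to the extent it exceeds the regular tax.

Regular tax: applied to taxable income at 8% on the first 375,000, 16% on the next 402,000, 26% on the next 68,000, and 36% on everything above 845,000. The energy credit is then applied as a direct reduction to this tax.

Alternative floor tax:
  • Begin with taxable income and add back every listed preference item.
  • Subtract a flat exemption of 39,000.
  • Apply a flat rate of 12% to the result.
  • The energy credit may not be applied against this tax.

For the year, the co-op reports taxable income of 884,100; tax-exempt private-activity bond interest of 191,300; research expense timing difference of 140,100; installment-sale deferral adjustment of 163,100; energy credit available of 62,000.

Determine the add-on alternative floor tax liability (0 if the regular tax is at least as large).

Alternative floor tax:
  Adjusted income: 884,100 + 191,300 + 140,100 + 163,100 = 1,378,600
  Less exemption 39,000 → base 1,339,600
  1,339,600 × 12% = 160,752

Regular tax:
  375,000 × 8% = 30,000
  402,000 × 16% = 64,320
  68,000 × 26% = 17,680
  39,100 × 36% = 14,076
  → 126,076
  Less energy credit 62,000 → 64,076

Excess of alternative floor tax over regular tax: 160,752 − 64,076 = 96,676.

96,676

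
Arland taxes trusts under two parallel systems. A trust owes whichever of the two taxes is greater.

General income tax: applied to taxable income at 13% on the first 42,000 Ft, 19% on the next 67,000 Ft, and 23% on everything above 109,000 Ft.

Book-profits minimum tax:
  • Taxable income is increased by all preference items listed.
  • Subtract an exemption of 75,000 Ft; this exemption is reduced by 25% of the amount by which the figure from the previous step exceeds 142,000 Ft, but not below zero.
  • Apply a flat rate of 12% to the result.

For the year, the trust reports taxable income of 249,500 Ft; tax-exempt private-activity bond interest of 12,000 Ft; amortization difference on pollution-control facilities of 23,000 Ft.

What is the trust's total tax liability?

50,505 Ft

Book-profits minimum tax:
  Adjusted income: 249,500 Ft + 12,000 Ft + 23,000 Ft = 284,500 Ft
  Exemption: 75,000 Ft − 25% × (284,500 Ft − 142,000 Ft) = 75,000 Ft − 35,625 Ft = 39,375 Ft
  Base: 284,500 Ft − 39,375 Ft = 245,125 Ft
  245,125 Ft × 12% = 29,415 Ft

General income tax:
  42,000 Ft × 13% = 5,460 Ft
  67,000 Ft × 19% = 12,730 Ft
  140,500 Ft × 23% = 32,315 Ft
  → 50,505 Ft

50,505 Ft > 29,415 Ft, so the general income tax governs.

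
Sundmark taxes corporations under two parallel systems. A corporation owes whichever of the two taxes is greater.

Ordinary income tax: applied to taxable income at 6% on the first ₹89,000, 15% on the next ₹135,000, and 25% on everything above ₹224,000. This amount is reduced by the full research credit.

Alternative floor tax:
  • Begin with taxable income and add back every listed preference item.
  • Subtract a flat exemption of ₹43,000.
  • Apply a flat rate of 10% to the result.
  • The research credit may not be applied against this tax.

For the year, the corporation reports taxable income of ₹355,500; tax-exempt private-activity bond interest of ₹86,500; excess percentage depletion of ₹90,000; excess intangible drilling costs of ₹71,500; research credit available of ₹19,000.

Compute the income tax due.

₹56,050

Ordinary income tax:
  ₹89,000 × 6% = ₹5,340
  ₹135,000 × 15% = ₹20,250
  ₹131,500 × 25% = ₹32,875
  → ₹58,465
  Less research credit ₹19,000 → ₹39,465

Alternative floor tax:
  Adjusted income: ₹355,500 + ₹86,500 + ₹90,000 + ₹71,500 = ₹603,500
  Less exemption ₹43,000 → base ₹560,500
  ₹560,500 × 10% = ₹56,050

₹56,050 > ₹39,465, so the alternative floor tax is the binding amount.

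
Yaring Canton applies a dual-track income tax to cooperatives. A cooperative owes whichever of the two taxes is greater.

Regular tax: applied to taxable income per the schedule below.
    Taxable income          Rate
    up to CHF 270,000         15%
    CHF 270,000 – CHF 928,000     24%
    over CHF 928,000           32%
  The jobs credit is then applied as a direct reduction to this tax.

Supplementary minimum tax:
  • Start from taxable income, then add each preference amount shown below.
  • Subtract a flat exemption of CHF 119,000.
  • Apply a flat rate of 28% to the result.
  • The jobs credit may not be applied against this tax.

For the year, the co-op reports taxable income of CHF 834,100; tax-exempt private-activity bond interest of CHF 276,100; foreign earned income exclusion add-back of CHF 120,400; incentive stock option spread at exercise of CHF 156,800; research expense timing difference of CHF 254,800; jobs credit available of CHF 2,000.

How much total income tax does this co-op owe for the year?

Regular tax:
  CHF 270,000 × 15% = CHF 40,500
  CHF 564,100 × 24% = CHF 135,384
  → CHF 175,884
  Less jobs credit CHF 2,000 → CHF 173,884

Supplementary minimum tax:
  Adjusted income: CHF 834,100 + CHF 276,100 + CHF 120,400 + CHF 156,800 + CHF 254,800 = CHF 1,642,200
  Less exemption CHF 119,000 → base CHF 1,523,200
  CHF 1,523,200 × 28% = CHF 426,496

CHF 426,496 > CHF 173,884, so the supplementary minimum tax is the binding amount.

CHF 426,496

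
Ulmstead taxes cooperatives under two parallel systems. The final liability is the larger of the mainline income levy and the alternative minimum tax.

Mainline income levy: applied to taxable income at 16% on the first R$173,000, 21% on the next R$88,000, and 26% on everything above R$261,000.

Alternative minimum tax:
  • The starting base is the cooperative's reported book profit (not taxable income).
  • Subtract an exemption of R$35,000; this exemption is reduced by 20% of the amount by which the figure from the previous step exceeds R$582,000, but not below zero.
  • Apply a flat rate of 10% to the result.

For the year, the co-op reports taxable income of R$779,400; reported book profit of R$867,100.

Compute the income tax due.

Mainline income levy:
  R$173,000 × 16% = R$27,680
  R$88,000 × 21% = R$18,480
  R$518,400 × 26% = R$134,784
  → R$180,944

Alternative minimum tax:
  Base (reported book profit): R$867,100
  Exemption: 20% × (R$867,100 − R$582,000) = R$57,020 ≥ R$35,000, so the exemption is fully phased out
  Base: R$867,100 − R$0 = R$867,100
  R$867,100 × 10% = R$86,710

R$180,944 > R$86,710, so the mainline income levy governs.

R$180,944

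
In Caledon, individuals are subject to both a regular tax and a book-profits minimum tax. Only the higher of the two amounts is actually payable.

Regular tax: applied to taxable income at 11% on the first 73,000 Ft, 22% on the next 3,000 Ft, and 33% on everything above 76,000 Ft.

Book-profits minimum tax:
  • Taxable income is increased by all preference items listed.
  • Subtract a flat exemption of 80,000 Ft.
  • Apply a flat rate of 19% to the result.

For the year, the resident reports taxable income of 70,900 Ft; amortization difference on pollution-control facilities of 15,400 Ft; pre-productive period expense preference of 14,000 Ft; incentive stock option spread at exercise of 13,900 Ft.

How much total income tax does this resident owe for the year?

7,799 Ft

Book-profits minimum tax:
  Adjusted income: 70,900 Ft + 15,400 Ft + 14,000 Ft + 13,900 Ft = 114,200 Ft
  Less exemption 80,000 Ft → base 34,200 Ft
  34,200 Ft × 19% = 6,498 Ft

Regular tax:
  70,900 Ft × 11% = 7,799 Ft

7,799 Ft > 6,498 Ft, so the regular tax governs.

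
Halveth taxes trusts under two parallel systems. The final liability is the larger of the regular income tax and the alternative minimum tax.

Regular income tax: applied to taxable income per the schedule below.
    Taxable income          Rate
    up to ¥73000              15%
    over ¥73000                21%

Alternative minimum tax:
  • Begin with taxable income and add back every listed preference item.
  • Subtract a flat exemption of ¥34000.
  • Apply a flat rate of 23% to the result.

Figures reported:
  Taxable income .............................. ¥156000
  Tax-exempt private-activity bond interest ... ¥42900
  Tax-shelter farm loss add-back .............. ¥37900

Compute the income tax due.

¥46644

Regular income tax:
  ¥73000 × 15% = ¥10950
  ¥83000 × 21% = ¥17430
  → ¥28380

Alternative minimum tax:
  Adjusted income: ¥156000 + ¥42900 + ¥37900 = ¥236800
  Less exemption ¥34000 → base ¥202800
  ¥202800 × 23% = ¥46644

¥46644 > ¥28380, so the alternative minimum tax is the binding amount.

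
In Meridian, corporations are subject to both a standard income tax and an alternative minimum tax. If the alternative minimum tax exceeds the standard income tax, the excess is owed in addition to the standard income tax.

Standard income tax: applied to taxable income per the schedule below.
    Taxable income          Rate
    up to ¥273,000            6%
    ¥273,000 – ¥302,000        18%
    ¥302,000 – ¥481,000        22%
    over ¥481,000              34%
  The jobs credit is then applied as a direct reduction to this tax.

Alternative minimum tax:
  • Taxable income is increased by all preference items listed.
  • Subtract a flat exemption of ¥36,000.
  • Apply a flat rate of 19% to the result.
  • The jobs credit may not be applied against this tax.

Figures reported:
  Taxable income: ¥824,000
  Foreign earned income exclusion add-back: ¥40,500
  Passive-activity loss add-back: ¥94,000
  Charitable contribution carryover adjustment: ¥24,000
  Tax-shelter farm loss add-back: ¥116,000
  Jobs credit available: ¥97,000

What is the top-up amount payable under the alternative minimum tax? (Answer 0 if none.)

¥121,275

Standard income tax:
  ¥273,000 × 6% = ¥16,380
  ¥29,000 × 18% = ¥5,220
  ¥179,000 × 22% = ¥39,380
  ¥343,000 × 34% = ¥116,620
  → ¥177,600
  Less jobs credit ¥97,000 → ¥80,600

Alternative minimum tax:
  Adjusted income: ¥824,000 + ¥40,500 + ¥94,000 + ¥24,000 + ¥116,000 = ¥1,098,500
  Less exemption ¥36,000 → base ¥1,062,500
  ¥1,062,500 × 19% = ¥201,875

Excess of alternative minimum tax over standard income tax: ¥201,875 − ¥80,600 = ¥121,275.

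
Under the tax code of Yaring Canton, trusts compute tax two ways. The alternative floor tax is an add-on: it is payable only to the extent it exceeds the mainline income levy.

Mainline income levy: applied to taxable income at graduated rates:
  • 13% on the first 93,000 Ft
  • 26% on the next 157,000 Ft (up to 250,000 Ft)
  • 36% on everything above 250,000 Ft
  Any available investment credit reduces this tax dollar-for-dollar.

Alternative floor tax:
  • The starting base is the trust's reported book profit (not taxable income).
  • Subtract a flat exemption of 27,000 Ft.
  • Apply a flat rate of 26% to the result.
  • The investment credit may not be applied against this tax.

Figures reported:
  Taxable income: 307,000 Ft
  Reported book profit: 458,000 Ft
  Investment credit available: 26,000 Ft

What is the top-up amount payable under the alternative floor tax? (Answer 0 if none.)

64,630 Ft

Mainline income levy:
  93,000 Ft × 13% = 12,090 Ft
  157,000 Ft × 26% = 40,820 Ft
  57,000 Ft × 36% = 20,520 Ft
  → 73,430 Ft
  Less investment credit 26,000 Ft → 47,430 Ft

Alternative floor tax:
  Base (reported book profit): 458,000 Ft
  Less exemption 27,000 Ft → base 431,000 Ft
  431,000 Ft × 26% = 112,060 Ft

Excess of alternative floor tax over mainline income levy: 112,060 Ft − 47,430 Ft = 64,630 Ft.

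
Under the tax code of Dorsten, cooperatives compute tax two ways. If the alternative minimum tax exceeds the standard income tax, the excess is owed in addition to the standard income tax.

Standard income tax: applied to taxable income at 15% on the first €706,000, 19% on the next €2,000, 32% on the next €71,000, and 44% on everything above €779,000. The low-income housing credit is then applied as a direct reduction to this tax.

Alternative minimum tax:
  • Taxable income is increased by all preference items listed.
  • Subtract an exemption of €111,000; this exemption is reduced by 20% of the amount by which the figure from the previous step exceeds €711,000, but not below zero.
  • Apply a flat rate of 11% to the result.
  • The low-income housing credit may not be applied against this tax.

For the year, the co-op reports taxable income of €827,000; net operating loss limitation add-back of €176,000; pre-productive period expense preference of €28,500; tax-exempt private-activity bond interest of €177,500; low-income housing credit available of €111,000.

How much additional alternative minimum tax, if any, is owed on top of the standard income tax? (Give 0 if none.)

€92,616

Alternative minimum tax:
  Adjusted income: €827,000 + €176,000 + €28,500 + €177,500 = €1,209,000
  Exemption: €111,000 − 20% × (€1,209,000 − €711,000) = €111,000 − €99,600 = €11,400
  Base: €1,209,000 − €11,400 = €1,197,600
  €1,197,600 × 11% = €131,736

Standard income tax:
  €706,000 × 15% = €105,900
  €2,000 × 19% = €380
  €71,000 × 32% = €22,720
  €48,000 × 44% = €21,120
  → €150,120
  Less low-income housing credit €111,000 → €39,120

Excess of alternative minimum tax over standard income tax: €131,736 − €39,120 = €92,616.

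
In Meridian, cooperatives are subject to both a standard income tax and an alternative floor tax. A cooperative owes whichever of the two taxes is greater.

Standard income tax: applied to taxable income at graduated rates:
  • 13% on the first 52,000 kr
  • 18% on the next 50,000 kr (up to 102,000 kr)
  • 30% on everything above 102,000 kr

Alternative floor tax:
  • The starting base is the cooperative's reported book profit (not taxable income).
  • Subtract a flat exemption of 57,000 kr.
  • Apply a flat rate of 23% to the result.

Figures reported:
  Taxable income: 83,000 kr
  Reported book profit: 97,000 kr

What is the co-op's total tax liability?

Alternative floor tax:
  Base (reported book profit): 97,000 kr
  Less exemption 57,000 kr → base 40,000 kr
  40,000 kr × 23% = 9,200 kr

Standard income tax:
  52,000 kr × 13% = 6,760 kr
  31,000 kr × 18% = 5,580 kr
  → 12,340 kr

12,340 kr > 9,200 kr, so the standard income tax governs.

12,340 kr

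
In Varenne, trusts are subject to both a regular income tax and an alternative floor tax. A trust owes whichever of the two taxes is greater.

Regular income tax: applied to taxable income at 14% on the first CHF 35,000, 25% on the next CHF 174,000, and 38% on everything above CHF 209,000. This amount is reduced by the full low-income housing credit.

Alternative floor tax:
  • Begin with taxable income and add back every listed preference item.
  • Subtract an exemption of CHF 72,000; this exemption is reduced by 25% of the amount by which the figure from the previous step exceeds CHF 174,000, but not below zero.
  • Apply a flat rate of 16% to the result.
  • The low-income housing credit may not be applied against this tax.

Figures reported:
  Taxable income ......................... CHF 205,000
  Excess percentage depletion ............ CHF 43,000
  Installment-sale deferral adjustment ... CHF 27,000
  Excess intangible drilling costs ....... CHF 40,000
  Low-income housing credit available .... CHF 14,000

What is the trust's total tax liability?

Alternative floor tax:
  Adjusted income: CHF 205,000 + CHF 43,000 + CHF 27,000 + CHF 40,000 = CHF 315,000
  Exemption: CHF 72,000 − 25% × (CHF 315,000 − CHF 174,000) = CHF 72,000 − CHF 35,250 = CHF 36,750
  Base: CHF 315,000 − CHF 36,750 = CHF 278,250
  CHF 278,250 × 16% = CHF 44,520

Regular income tax:
  CHF 35,000 × 14% = CHF 4,900
  CHF 170,000 × 25% = CHF 42,500
  → CHF 47,400
  Less low-income housing credit CHF 14,000 → CHF 33,400

CHF 44,520 > CHF 33,400, so the alternative floor tax is the binding amount.

CHF 44,520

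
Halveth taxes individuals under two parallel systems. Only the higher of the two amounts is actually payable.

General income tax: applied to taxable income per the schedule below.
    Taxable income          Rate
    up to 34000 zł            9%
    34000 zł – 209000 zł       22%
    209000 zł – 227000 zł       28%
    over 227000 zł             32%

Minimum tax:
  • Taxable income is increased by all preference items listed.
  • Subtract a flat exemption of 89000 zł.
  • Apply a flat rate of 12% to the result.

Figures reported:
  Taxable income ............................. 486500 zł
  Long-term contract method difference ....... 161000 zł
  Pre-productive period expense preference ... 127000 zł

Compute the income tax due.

Minimum tax:
  Adjusted income: 486500 zł + 161000 zł + 127000 zł = 774500 zł
  Less exemption 89000 zł → base 685500 zł
  685500 zł × 12% = 82260 zł

General income tax:
  34000 zł × 9% = 3060 zł
  175000 zł × 22% = 38500 zł
  18000 zł × 28% = 5040 zł
  259500 zł × 32% = 83040 zł
  → 129640 zł

129640 zł > 82260 zł, so the general income tax governs.

129640 zł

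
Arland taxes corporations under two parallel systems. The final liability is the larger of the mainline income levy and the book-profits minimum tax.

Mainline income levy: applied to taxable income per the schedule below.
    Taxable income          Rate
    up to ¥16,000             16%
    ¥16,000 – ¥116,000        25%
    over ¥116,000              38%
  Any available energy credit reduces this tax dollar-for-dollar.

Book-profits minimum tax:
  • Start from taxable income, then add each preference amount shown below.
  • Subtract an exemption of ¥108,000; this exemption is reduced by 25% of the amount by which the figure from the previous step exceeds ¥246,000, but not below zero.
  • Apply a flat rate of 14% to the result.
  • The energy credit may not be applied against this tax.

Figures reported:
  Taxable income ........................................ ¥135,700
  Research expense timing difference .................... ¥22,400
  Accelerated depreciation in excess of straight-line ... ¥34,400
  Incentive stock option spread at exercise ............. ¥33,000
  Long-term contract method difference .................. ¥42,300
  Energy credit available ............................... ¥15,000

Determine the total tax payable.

¥23,135

Mainline income levy:
  ¥16,000 × 16% = ¥2,560
  ¥100,000 × 25% = ¥25,000
  ¥19,700 × 38% = ¥7,486
  → ¥35,046
  Less energy credit ¥15,000 → ¥20,046

Book-profits minimum tax:
  Adjusted income: ¥135,700 + ¥22,400 + ¥34,400 + ¥33,000 + ¥42,300 = ¥267,800
  Exemption: ¥108,000 − 25% × (¥267,800 − ¥246,000) = ¥108,000 − ¥5,450 = ¥102,550
  Base: ¥267,800 − ¥102,550 = ¥165,250
  ¥165,250 × 14% = ¥23,135

¥23,135 > ¥20,046, so the book-profits minimum tax is the binding amount.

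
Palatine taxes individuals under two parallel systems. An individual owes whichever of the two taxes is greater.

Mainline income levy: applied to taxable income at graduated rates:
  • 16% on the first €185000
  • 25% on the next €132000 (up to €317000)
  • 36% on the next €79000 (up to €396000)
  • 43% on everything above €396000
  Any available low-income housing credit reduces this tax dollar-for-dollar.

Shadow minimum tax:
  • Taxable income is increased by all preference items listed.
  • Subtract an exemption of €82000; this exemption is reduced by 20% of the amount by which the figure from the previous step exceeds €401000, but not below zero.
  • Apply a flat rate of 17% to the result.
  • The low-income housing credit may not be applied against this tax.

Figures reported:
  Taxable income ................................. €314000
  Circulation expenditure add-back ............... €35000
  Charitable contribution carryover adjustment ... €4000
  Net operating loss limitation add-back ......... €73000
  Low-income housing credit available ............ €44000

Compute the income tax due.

Mainline income levy:
  €185000 × 16% = €29600
  €129000 × 25% = €32250
  → €61850
  Less low-income housing credit €44000 → €17850

Shadow minimum tax:
  Adjusted income: €314000 + €35000 + €4000 + €73000 = €426000
  Exemption: €82000 − 20% × (€426000 − €401000) = €82000 − €5000 = €77000
  Base: €426000 − €77000 = €349000
  €349000 × 17% = €59330

€59330 > €17850, so the shadow minimum tax is the binding amount.

€59330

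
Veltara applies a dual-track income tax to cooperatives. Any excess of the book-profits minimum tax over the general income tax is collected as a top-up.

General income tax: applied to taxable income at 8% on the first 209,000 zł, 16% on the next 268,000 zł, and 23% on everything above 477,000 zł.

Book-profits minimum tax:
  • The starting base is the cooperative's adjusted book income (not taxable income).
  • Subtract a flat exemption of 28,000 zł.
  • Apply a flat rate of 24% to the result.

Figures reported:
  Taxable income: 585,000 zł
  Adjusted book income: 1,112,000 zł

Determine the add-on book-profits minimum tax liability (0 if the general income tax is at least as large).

175,720 zł

Book-profits minimum tax:
  Base (adjusted book income): 1,112,000 zł
  Less exemption 28,000 zł → base 1,084,000 zł
  1,084,000 zł × 24% = 260,160 zł

General income tax:
  209,000 zł × 8% = 16,720 zł
  268,000 zł × 16% = 42,880 zł
  108,000 zł × 23% = 24,840 zł
  → 84,440 zł

Excess of book-profits minimum tax over general income tax: 260,160 zł − 84,440 zł = 175,720 zł.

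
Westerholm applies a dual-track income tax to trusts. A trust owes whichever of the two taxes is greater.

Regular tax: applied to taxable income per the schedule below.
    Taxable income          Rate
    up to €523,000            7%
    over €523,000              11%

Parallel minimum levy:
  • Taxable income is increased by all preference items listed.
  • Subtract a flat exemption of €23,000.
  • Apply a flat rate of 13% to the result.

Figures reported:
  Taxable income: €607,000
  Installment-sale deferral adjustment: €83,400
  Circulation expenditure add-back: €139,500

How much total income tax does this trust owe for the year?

€104,897

Regular tax:
  €523,000 × 7% = €36,610
  €84,000 × 11% = €9,240
  → €45,850

Parallel minimum levy:
  Adjusted income: €607,000 + €83,400 + €139,500 = €829,900
  Less exemption €23,000 → base €806,900
  €806,900 × 13% = €104,897

€104,897 > €45,850, so the parallel minimum levy is the binding amount.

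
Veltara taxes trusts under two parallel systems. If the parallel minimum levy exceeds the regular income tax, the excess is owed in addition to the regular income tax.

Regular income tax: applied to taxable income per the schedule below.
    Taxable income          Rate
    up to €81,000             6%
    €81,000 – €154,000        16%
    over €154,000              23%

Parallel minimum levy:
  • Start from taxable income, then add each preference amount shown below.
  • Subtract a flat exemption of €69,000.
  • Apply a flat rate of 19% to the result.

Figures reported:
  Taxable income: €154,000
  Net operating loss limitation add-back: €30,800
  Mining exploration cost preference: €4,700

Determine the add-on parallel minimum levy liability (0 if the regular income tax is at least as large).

Parallel minimum levy:
  Adjusted income: €154,000 + €30,800 + €4,700 = €189,500
  Less exemption €69,000 → base €120,500
  €120,500 × 19% = €22,895

Regular income tax:
  €81,000 × 6% = €4,860
  €73,000 × 16% = €11,680
  → €16,540

Excess of parallel minimum levy over regular income tax: €22,895 − €16,540 = €6,355.

€6,355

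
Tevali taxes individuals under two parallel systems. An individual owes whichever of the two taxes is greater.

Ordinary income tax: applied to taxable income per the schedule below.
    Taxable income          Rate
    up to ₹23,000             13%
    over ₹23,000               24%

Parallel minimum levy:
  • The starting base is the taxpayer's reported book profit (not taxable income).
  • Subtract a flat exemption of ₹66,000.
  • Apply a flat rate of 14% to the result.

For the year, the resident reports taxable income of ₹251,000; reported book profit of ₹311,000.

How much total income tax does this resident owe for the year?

₹57,710

Ordinary income tax:
  ₹23,000 × 13% = ₹2,990
  ₹228,000 × 24% = ₹54,720
  → ₹57,710

Parallel minimum levy:
  Base (reported book profit): ₹311,000
  Less exemption ₹66,000 → base ₹245,000
  ₹245,000 × 14% = ₹34,300

₹57,710 > ₹34,300, so the ordinary income tax governs.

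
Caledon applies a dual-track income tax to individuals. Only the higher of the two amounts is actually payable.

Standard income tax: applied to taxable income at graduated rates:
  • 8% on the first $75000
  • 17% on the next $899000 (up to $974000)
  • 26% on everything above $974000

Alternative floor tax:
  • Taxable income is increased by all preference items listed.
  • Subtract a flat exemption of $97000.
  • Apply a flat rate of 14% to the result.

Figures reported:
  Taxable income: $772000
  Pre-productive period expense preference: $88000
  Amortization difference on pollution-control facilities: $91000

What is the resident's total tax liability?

$124490

Standard income tax:
  $75000 × 8% = $6000
  $697000 × 17% = $118490
  → $124490

Alternative floor tax:
  Adjusted income: $772000 + $88000 + $91000 = $951000
  Less exemption $97000 → base $854000
  $854000 × 14% = $119560

$124490 > $119560, so the standard income tax governs.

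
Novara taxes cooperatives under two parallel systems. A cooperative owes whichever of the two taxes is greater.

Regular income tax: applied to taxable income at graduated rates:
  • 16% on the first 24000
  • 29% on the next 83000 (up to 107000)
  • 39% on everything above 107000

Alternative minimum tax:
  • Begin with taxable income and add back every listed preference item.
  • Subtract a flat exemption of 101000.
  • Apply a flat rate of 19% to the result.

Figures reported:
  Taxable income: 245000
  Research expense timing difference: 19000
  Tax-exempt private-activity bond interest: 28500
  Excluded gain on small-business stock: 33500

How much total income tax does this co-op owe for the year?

81730

Alternative minimum tax:
  Adjusted income: 245000 + 19000 + 28500 + 33500 = 326000
  Less exemption 101000 → base 225000
  225000 × 19% = 42750

Regular income tax:
  24000 × 16% = 3840
  83000 × 29% = 24070
  138000 × 39% = 53820
  → 81730

81730 > 42750, so the regular income tax governs.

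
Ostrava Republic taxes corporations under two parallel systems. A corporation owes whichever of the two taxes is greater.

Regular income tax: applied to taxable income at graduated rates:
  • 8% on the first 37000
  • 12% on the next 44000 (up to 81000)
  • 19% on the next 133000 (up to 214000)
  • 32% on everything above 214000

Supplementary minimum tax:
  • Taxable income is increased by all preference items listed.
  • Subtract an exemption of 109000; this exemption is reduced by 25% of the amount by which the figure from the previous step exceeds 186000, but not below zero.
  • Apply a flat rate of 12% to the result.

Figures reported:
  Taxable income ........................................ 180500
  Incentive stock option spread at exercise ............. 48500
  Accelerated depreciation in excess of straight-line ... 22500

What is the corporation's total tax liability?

27145

Supplementary minimum tax:
  Adjusted income: 180500 + 48500 + 22500 = 251500
  Exemption: 109000 − 25% × (251500 − 186000) = 109000 − 16375 = 92625
  Base: 251500 − 92625 = 158875
  158875 × 12% = 19065

Regular income tax:
  37000 × 8% = 2960
  44000 × 12% = 5280
  99500 × 19% = 18905
  → 27145

27145 > 19065, so the regular income tax governs.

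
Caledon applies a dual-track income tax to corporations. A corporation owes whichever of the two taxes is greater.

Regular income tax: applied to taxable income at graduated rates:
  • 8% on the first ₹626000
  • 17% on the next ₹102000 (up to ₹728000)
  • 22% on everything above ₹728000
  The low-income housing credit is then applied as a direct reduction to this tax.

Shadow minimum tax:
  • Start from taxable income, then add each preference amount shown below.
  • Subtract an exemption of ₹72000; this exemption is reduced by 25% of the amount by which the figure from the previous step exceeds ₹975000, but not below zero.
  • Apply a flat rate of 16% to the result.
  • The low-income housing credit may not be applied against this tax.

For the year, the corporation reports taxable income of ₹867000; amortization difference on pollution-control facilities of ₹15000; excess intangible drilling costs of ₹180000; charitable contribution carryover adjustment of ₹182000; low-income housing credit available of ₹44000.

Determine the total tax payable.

Regular income tax:
  ₹626000 × 8% = ₹50080
  ₹102000 × 17% = ₹17340
  ₹139000 × 22% = ₹30580
  → ₹98000
  Less low-income housing credit ₹44000 → ₹54000

Shadow minimum tax:
  Adjusted income: ₹867000 + ₹15000 + ₹180000 + ₹182000 = ₹1244000
  Exemption: ₹72000 − 25% × (₹1244000 − ₹975000) = ₹72000 − ₹67250 = ₹4750
  Base: ₹1244000 − ₹4750 = ₹1239250
  ₹1239250 × 16% = ₹198280

₹198280 > ₹54000, so the shadow minimum tax is the binding amount.

₹198280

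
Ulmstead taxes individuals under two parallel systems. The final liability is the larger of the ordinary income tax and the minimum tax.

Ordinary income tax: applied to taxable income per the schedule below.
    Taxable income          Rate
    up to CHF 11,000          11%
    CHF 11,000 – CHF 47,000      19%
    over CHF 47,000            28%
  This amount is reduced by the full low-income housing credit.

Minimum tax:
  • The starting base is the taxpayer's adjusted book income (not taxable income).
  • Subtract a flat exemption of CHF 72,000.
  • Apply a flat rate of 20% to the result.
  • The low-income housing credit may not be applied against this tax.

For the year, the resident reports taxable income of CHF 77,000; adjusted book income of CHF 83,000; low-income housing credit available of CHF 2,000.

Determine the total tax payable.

CHF 14,450

Minimum tax:
  Base (adjusted book income): CHF 83,000
  Less exemption CHF 72,000 → base CHF 11,000
  CHF 11,000 × 20% = CHF 2,200

Ordinary income tax:
  CHF 11,000 × 11% = CHF 1,210
  CHF 36,000 × 19% = CHF 6,840
  CHF 30,000 × 28% = CHF 8,400
  → CHF 16,450
  Less low-income housing credit CHF 2,000 → CHF 14,450

CHF 14,450 > CHF 2,200, so the ordinary income tax governs.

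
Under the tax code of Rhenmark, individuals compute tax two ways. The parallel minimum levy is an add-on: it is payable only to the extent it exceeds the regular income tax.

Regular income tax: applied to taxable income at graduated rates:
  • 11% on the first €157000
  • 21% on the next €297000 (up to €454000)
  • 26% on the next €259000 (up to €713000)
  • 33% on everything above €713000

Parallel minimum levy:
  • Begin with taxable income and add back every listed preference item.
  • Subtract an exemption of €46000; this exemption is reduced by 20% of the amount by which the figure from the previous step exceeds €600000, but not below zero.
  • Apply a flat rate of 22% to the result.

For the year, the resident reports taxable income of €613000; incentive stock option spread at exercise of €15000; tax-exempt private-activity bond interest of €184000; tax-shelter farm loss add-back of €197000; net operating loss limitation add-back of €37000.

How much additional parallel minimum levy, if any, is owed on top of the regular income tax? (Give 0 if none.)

Parallel minimum levy:
  Adjusted income: €613000 + €15000 + €184000 + €197000 + €37000 = €1046000
  Exemption: 20% × (€1046000 − €600000) = €89200 ≥ €46000, so the exemption is fully phased out
  Base: €1046000 − €0 = €1046000
  €1046000 × 22% = €230120

Regular income tax:
  €157000 × 11% = €17270
  €297000 × 21% = €62370
  €159000 × 26% = €41340
  → €120980

Excess of parallel minimum levy over regular income tax: €230120 − €120980 = €109140.

€109140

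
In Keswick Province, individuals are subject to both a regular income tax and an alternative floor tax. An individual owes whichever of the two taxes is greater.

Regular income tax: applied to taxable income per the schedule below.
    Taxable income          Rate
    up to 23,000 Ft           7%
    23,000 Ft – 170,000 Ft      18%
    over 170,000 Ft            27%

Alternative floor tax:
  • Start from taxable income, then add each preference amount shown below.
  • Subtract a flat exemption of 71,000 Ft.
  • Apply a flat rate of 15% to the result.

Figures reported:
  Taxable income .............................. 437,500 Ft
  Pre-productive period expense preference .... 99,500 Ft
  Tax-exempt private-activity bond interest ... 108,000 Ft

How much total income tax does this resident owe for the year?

100,295 Ft

Regular income tax:
  23,000 Ft × 7% = 1,610 Ft
  147,000 Ft × 18% = 26,460 Ft
  267,500 Ft × 27% = 72,225 Ft
  → 100,295 Ft

Alternative floor tax:
  Adjusted income: 437,500 Ft + 99,500 Ft + 108,000 Ft = 645,000 Ft
  Less exemption 71,000 Ft → base 574,000 Ft
  574,000 Ft × 15% = 86,100 Ft

100,295 Ft > 86,100 Ft, so the regular income tax governs.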